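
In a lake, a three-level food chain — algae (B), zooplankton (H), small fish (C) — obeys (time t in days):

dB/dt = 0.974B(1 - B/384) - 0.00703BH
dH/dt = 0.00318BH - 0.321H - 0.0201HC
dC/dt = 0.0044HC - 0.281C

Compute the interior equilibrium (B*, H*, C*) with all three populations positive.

From dC/dt = 0: 0.0044H* = 0.281, so H* = 63.9.
From dB/dt = 0: 0.974(1 - B*/384) = 0.00703·63.9, giving B* = 384·(1 - 0.461) = 207.
From dH/dt = 0: 0.00318·207 - 0.321 = 0.0201C*, so C* = 0.337/0.0201 = 16.8.

B* ≈ 207, H* ≈ 63.9, C* ≈ 16.8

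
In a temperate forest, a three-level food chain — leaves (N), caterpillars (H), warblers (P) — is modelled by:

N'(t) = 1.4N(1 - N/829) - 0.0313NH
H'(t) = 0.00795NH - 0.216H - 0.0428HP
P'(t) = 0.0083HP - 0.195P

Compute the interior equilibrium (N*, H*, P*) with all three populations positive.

N* ≈ 394, H* ≈ 23.5, P* ≈ 68.1

From dP/dt = 0: 0.0083H* = 0.195, so H* = 23.5.
From dN/dt = 0: 1.4(1 - N*/829) = 0.0313·23.5, giving N* = 829·(1 - 0.525) = 394.
From dH/dt = 0: 0.00795·394 - 0.216 = 0.0428P*, so P* = 2.91/0.0428 = 68.1.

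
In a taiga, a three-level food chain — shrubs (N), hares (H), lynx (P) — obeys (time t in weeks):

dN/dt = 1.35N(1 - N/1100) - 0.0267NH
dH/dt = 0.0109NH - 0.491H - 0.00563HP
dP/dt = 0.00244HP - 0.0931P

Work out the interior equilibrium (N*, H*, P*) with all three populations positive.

N* ≈ 270, H* ≈ 38.2, P* ≈ 435

From dP/dt = 0: 0.00244H* = 0.0931, so H* = 38.2.
From dN/dt = 0: 1.35(1 - N*/1100) = 0.0267·38.2, giving N* = 1100·(1 - 0.755) = 270.
From dH/dt = 0: 0.0109·270 - 0.491 = 0.00563P*, so P* = 2.45/0.00563 = 435.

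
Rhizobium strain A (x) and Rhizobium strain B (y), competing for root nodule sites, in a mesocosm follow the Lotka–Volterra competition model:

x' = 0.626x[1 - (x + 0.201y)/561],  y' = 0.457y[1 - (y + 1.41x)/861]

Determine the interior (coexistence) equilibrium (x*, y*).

x* ≈ 541, y* ≈ 97.7

Setting both brackets to zero gives the nullclines x + 0.201y = 561 and 1.41x + y = 861.
Substituting y = 861 - 1.41x into the first: x(1 - 0.201·1.41) = 561 - 0.201·861.
So x* = 388/0.717 = 541, and then y* = 861 - 1.41·541 = 97.7.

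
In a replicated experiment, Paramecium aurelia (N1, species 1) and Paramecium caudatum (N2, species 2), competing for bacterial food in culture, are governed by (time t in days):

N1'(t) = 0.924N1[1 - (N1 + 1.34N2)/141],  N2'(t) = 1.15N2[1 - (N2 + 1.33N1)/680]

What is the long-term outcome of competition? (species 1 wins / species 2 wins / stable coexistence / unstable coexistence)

species 2 excludes species 1

Compare the nullcline intercepts: K1/α12 = 141/1.34 = 105 < K2 = 680; K2/α21 = 680/1.33 = 511 > K1 = 141.
Since the inequalities point opposite ways, species 2 can invade but species 1 cannot.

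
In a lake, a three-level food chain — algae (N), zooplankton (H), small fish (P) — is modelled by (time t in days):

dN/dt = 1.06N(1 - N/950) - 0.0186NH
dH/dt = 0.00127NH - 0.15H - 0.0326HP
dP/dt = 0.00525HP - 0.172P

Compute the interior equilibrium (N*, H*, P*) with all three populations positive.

From dP/dt = 0: 0.00525H* = 0.172, so H* = 32.8.
From dN/dt = 0: 1.06(1 - N*/950) = 0.0186·32.8, giving N* = 950·(1 - 0.575) = 404.
From dH/dt = 0: 0.00127·404 - 0.15 = 0.0326P*, so P* = 0.363/0.0326 = 11.1.

N* ≈ 404, H* ≈ 32.8, P* ≈ 11.1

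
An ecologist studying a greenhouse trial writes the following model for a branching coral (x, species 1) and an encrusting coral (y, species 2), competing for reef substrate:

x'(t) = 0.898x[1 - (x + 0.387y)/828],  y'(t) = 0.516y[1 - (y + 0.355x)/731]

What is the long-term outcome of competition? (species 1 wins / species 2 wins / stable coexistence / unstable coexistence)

Compare the nullcline intercepts: K1/α12 = 828/0.387 = 2140 > K2 = 731; K2/α21 = 731/0.355 = 2060 > K1 = 828.
Since both inequalities hold, each species can invade when rare, so the interior equilibrium is stable.

stable coexistence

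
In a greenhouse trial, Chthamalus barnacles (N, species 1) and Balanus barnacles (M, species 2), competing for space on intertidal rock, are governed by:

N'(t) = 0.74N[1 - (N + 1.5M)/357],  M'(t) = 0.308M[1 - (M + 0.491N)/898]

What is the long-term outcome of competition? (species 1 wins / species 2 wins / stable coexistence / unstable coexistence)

Compare the nullcline intercepts: K1/α12 = 357/1.5 = 238 < K2 = 898; K2/α21 = 898/0.491 = 1830 > K1 = 357.
Since the inequalities point opposite ways, species 2 can invade but species 1 cannot.

species 2 excludes species 1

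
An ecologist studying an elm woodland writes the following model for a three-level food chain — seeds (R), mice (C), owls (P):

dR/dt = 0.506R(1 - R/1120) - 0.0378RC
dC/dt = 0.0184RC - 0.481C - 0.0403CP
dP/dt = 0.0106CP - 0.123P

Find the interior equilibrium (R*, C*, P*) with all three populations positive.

R* ≈ 149, C* ≈ 11.6, P* ≈ 56.2

From dP/dt = 0: 0.0106C* = 0.123, so C* = 11.6.
From dR/dt = 0: 0.506(1 - R*/1120) = 0.0378·11.6, giving R* = 1120·(1 - 0.867) = 149.
From dC/dt = 0: 0.0184·149 - 0.481 = 0.0403P*, so P* = 2.26/0.0403 = 56.2.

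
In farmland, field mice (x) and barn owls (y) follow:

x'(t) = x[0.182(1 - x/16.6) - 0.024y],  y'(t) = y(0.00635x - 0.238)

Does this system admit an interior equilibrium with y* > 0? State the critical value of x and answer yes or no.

The predator equation gives dy/dt > 0 only when x > 0.238/0.00635 = 37.5.
Without the predator, x → K = 16.6. Since 16.6 < 37.5, the predator cannot invade.

Threshold x = 37.5; K < 37.5, so no, the predator goes extinct.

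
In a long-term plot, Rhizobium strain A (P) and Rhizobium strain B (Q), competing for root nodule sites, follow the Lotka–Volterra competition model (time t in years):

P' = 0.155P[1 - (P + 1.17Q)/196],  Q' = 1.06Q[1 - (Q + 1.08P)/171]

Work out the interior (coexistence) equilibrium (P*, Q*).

Setting both brackets to zero gives the nullclines P + 1.17Q = 196 and 1.08P + Q = 171.
Substituting Q = 171 - 1.08P into the first: P(1 - 1.17·1.08) = 196 - 1.17·171.
So P* = -4.07/-0.264 = 15.4, and then Q* = 171 - 1.08·15.4 = 154.

P* ≈ 15.4, Q* ≈ 154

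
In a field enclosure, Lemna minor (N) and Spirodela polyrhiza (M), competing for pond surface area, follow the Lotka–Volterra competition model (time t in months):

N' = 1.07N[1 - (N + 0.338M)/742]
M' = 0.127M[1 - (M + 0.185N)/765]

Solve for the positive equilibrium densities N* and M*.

Setting both brackets to zero gives the nullclines N + 0.338M = 742 and 0.185N + M = 765.
Substituting M = 765 - 0.185N into the first: N(1 - 0.338·0.185) = 742 - 0.338·765.
So N* = 483/0.937 = 516, and then M* = 765 - 0.185·516 = 670.

N* ≈ 516, M* ≈ 670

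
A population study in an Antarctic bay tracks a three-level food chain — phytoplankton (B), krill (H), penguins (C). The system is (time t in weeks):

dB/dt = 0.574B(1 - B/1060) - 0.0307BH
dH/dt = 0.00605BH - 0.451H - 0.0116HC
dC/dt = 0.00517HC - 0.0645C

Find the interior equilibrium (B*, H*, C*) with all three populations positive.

B* ≈ 353, H* ≈ 12.5, C* ≈ 145

From dC/dt = 0: 0.00517H* = 0.0645, so H* = 12.5.
From dB/dt = 0: 0.574(1 - B*/1060) = 0.0307·12.5, giving B* = 1060·(1 - 0.667) = 353.
From dH/dt = 0: 0.00605·353 - 0.451 = 0.0116C*, so C* = 1.68/0.0116 = 145.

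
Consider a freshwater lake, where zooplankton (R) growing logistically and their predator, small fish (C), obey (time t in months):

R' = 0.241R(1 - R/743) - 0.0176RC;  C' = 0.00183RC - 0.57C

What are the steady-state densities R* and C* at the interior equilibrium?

From dC/dt = 0 with C > 0: 0.00183R* = 0.57, so R* = 311.
Substitute into dR/dt = 0: 0.241(1 - 311/743) = 0.0176C*.
The bracket is 0.581, giving C* = 0.14/0.0176 = 7.95.

R* ≈ 311, C* ≈ 7.95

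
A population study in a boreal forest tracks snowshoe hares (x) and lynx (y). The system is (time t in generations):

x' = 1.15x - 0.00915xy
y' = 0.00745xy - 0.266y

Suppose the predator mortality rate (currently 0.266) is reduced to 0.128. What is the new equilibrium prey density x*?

x* ≈ 17.2

At the interior fixed point, setting dy/dt = 0 with y > 0 fixes x* = (predator death rate)/(xy coefficient) — independent of the other coefficients.
With the change, x* = 0.128/0.00745 = 17.2; it falls from 35.7.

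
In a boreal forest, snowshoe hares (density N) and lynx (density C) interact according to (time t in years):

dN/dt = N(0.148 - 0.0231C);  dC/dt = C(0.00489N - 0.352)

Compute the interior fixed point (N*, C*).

N* ≈ 72, C* ≈ 6.41

Set dC/dt = 0 with C > 0: 0.00489N - 0.352 = 0, so N* = 0.352/0.00489 = 72.
Set dN/dt = 0 with N > 0: 0.148 - 0.0231C = 0, so C* = 0.148/0.0231 = 6.41.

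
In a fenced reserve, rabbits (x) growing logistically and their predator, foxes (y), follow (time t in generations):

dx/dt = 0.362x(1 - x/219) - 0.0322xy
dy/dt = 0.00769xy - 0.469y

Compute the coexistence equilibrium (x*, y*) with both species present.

x* ≈ 61, y* ≈ 8.11

From dy/dt = 0 with y > 0: 0.00769x* = 0.469, so x* = 61.
Substitute into dx/dt = 0: 0.362(1 - 61/219) = 0.0322y*.
The bracket is 0.722, giving y* = 0.261/0.0322 = 8.11.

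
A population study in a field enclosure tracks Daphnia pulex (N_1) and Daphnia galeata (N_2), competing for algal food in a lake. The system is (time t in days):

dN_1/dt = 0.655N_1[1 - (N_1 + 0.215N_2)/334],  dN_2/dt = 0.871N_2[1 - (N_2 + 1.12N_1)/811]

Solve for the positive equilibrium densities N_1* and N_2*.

N_1* ≈ 210, N_2* ≈ 576

Setting both brackets to zero gives the nullclines N_1 + 0.215N_2 = 334 and 1.12N_1 + N_2 = 811.
Substituting N_2 = 811 - 1.12N_1 into the first: N_1(1 - 0.215·1.12) = 334 - 0.215·811.
So N_1* = 160/0.759 = 210, and then N_2* = 811 - 1.12·210 = 576.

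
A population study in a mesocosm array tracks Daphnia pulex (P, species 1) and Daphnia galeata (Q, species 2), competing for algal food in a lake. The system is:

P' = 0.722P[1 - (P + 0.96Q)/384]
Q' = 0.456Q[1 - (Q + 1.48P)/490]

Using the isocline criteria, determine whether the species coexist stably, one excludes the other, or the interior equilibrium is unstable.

unstable coexistence (outcome depends on initial conditions)

Compare the nullcline intercepts: K1/α12 = 384/0.96 = 400 < K2 = 490; K2/α21 = 490/1.48 = 331 < K1 = 384.
Since both are reversed, neither can invade when rare; the interior point is a saddle.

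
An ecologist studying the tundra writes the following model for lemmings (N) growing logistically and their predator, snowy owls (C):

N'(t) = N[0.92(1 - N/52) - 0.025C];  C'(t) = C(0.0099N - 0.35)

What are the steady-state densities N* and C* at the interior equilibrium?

N* ≈ 35.4, C* ≈ 11.8

From dC/dt = 0 with C > 0: 0.0099N* = 0.35, so N* = 35.4.
Substitute into dN/dt = 0: 0.92(1 - 35.4/52) = 0.025C*.
The bracket is 0.32, giving C* = 0.295/0.025 = 11.8.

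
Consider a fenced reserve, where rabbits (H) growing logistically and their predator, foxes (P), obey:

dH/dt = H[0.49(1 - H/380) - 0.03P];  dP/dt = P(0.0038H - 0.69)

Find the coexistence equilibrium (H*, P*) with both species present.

H* ≈ 182, P* ≈ 8.53

From dP/dt = 0 with P > 0: 0.0038H* = 0.69, so H* = 182.
Substitute into dH/dt = 0: 0.49(1 - 182/380) = 0.03P*.
The bracket is 0.522, giving P* = 0.256/0.03 = 8.53.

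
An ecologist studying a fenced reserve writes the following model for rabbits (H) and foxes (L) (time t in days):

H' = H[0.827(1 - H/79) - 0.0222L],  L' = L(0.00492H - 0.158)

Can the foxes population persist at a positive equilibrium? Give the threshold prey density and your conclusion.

Threshold H = 32.1; K > 32.1, so yes, the predator persists.

The predator equation gives dL/dt > 0 only when H > 0.158/0.00492 = 32.1.
Without the predator, H → K = 79. Since 79 > 32.1, the predator can invade and persist.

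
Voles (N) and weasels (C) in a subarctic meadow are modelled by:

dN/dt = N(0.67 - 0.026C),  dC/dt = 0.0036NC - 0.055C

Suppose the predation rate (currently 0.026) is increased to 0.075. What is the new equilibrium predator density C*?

C* ≈ 8.93

At the interior fixed point, setting dN/dt = 0 with N > 0 fixes C* = (prey growth rate)/(NC coefficient) — independent of the other coefficients.
With the change, C* = 0.67/0.075 = 8.93; it falls from 25.8.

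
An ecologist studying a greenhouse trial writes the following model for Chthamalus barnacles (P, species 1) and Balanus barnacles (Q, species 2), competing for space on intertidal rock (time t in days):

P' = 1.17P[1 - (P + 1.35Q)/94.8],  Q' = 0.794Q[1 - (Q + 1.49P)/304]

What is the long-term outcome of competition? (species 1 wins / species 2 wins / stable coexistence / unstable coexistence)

Compare the nullcline intercepts: K1/α12 = 94.8/1.35 = 70.2 < K2 = 304; K2/α21 = 304/1.49 = 204 > K1 = 94.8.
Since the inequalities point opposite ways, species 2 can invade but species 1 cannot.

species 2 excludes species 1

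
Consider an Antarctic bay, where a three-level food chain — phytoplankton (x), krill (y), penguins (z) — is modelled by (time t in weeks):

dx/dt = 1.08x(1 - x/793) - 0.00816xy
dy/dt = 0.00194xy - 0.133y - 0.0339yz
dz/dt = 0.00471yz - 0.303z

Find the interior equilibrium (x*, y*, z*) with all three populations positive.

From dz/dt = 0: 0.00471y* = 0.303, so y* = 64.3.
From dx/dt = 0: 1.08(1 - x*/793) = 0.00816·64.3, giving x* = 793·(1 - 0.486) = 408.
From dy/dt = 0: 0.00194·408 - 0.133 = 0.0339z*, so z* = 0.658/0.0339 = 19.4.

x* ≈ 408, y* ≈ 64.3, z* ≈ 19.4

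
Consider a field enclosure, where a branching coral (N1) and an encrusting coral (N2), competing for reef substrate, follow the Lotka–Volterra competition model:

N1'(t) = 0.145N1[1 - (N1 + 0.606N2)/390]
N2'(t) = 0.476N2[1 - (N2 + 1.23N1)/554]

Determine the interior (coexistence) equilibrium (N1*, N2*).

Setting both brackets to zero gives the nullclines N1 + 0.606N2 = 390 and 1.23N1 + N2 = 554.
Substituting N2 = 554 - 1.23N1 into the first: N1(1 - 0.606·1.23) = 390 - 0.606·554.
So N1* = 54.3/0.255 = 213, and then N2* = 554 - 1.23·213 = 292.

N1* ≈ 213, N2* ≈ 292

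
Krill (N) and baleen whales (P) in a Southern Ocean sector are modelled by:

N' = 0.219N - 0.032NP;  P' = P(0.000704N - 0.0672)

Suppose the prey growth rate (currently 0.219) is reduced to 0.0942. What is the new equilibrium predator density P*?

At the interior fixed point, setting dN/dt = 0 with N > 0 fixes P* = (prey growth rate)/(NP coefficient) — independent of the other coefficients.
With the change, P* = 0.0942/0.032 = 2.94; it falls from 6.84.

P* ≈ 2.94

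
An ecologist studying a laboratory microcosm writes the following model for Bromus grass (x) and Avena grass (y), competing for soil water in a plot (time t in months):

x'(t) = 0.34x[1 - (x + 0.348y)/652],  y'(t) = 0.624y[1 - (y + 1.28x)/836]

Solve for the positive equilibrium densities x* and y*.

x* ≈ 651, y* ≈ 2.6

Setting both brackets to zero gives the nullclines x + 0.348y = 652 and 1.28x + y = 836.
Substituting y = 836 - 1.28x into the first: x(1 - 0.348·1.28) = 652 - 0.348·836.
So x* = 361/0.555 = 651, and then y* = 836 - 1.28·651 = 2.6.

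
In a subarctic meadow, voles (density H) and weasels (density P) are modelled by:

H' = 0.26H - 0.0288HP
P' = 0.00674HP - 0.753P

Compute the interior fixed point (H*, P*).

H* ≈ 112, P* ≈ 9.03

Set dP/dt = 0 with P > 0: 0.00674H - 0.753 = 0, so H* = 0.753/0.00674 = 112.
Set dH/dt = 0 with H > 0: 0.26 - 0.0288P = 0, so P* = 0.26/0.0288 = 9.03.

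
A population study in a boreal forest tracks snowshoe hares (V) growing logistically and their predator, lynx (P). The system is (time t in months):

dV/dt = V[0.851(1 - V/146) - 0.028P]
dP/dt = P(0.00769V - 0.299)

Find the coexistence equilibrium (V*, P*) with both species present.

V* ≈ 38.9, P* ≈ 22.3

From dP/dt = 0 with P > 0: 0.00769V* = 0.299, so V* = 38.9.
Substitute into dV/dt = 0: 0.851(1 - 38.9/146) = 0.028P*.
The bracket is 0.734, giving P* = 0.624/0.028 = 22.3.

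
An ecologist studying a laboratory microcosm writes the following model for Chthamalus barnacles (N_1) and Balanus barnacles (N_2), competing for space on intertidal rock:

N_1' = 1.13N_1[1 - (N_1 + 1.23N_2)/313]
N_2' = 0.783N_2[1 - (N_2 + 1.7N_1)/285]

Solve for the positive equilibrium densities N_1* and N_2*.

N_1* ≈ 34.4, N_2* ≈ 226

Setting both brackets to zero gives the nullclines N_1 + 1.23N_2 = 313 and 1.7N_1 + N_2 = 285.
Substituting N_2 = 285 - 1.7N_1 into the first: N_1(1 - 1.23·1.7) = 313 - 1.23·285.
So N_1* = -37.6/-1.09 = 34.4, and then N_2* = 285 - 1.7·34.4 = 226.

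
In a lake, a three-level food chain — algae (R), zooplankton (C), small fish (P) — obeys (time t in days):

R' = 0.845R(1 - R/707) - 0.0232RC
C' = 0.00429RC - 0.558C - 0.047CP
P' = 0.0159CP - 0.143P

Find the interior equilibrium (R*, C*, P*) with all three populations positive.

From dP/dt = 0: 0.0159C* = 0.143, so C* = 8.99.
From dR/dt = 0: 0.845(1 - R*/707) = 0.0232·8.99, giving R* = 707·(1 - 0.247) = 532.
From dC/dt = 0: 0.00429·532 - 0.558 = 0.047P*, so P* = 1.73/0.047 = 36.7.

R* ≈ 532, C* ≈ 8.99, P* ≈ 36.7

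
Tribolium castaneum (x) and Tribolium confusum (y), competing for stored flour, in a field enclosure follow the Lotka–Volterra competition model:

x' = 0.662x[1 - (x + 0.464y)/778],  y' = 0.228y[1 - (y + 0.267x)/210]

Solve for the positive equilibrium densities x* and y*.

Setting both brackets to zero gives the nullclines x + 0.464y = 778 and 0.267x + y = 210.
Substituting y = 210 - 0.267x into the first: x(1 - 0.464·0.267) = 778 - 0.464·210.
So x* = 681/0.876 = 777, and then y* = 210 - 0.267·777 = 2.6.

x* ≈ 777, y* ≈ 2.6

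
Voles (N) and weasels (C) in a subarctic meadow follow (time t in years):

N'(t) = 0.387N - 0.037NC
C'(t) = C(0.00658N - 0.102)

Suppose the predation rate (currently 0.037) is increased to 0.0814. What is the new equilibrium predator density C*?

C* ≈ 4.75

At the interior fixed point, setting dN/dt = 0 with N > 0 fixes C* = (prey growth rate)/(NC coefficient) — independent of the other coefficients.
With the change, C* = 0.387/0.0814 = 4.75; it falls from 10.5.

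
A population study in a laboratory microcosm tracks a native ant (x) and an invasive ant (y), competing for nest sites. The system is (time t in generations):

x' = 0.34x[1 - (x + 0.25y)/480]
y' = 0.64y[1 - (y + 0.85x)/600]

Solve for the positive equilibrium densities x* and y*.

x* ≈ 419, y* ≈ 244

Setting both brackets to zero gives the nullclines x + 0.25y = 480 and 0.85x + y = 600.
Substituting y = 600 - 0.85x into the first: x(1 - 0.25·0.85) = 480 - 0.25·600.
So x* = 330/0.787 = 419, and then y* = 600 - 0.85·419 = 244.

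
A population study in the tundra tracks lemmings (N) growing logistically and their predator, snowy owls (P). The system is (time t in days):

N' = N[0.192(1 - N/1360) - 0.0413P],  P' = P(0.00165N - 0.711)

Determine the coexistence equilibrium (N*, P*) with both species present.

N* ≈ 431, P* ≈ 3.18

From dP/dt = 0 with P > 0: 0.00165N* = 0.711, so N* = 431.
Substitute into dN/dt = 0: 0.192(1 - 431/1360) = 0.0413P*.
The bracket is 0.683, giving P* = 0.131/0.0413 = 3.18.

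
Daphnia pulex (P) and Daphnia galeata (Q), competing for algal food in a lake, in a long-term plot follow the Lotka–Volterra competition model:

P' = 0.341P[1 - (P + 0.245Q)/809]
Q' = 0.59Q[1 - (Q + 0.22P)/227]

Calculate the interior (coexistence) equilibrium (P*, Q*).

Setting both brackets to zero gives the nullclines P + 0.245Q = 809 and 0.22P + Q = 227.
Substituting Q = 227 - 0.22P into the first: P(1 - 0.245·0.22) = 809 - 0.245·227.
So P* = 753/0.946 = 796, and then Q* = 227 - 0.22·796 = 51.8.

P* ≈ 796, Q* ≈ 51.8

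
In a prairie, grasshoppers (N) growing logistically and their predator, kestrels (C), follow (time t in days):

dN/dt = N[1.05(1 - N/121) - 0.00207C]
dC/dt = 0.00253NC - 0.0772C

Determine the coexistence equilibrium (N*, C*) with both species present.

From dC/dt = 0 with C > 0: 0.00253N* = 0.0772, so N* = 30.5.
Substitute into dN/dt = 0: 1.05(1 - 30.5/121) = 0.00207C*.
The bracket is 0.748, giving C* = 0.785/0.00207 = 379.

N* ≈ 30.5, C* ≈ 379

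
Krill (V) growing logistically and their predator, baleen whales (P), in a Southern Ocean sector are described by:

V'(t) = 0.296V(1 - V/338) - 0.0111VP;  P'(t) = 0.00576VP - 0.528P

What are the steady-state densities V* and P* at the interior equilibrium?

V* ≈ 91.7, P* ≈ 19.4

From dP/dt = 0 with P > 0: 0.00576V* = 0.528, so V* = 91.7.
Substitute into dV/dt = 0: 0.296(1 - 91.7/338) = 0.0111P*.
The bracket is 0.729, giving P* = 0.216/0.0111 = 19.4.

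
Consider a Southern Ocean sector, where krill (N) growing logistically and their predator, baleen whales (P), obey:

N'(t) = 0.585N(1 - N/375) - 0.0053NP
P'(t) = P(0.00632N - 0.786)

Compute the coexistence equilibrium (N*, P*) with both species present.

N* ≈ 124, P* ≈ 73.8

From dP/dt = 0 with P > 0: 0.00632N* = 0.786, so N* = 124.
Substitute into dN/dt = 0: 0.585(1 - 124/375) = 0.0053P*.
The bracket is 0.668, giving P* = 0.391/0.0053 = 73.8.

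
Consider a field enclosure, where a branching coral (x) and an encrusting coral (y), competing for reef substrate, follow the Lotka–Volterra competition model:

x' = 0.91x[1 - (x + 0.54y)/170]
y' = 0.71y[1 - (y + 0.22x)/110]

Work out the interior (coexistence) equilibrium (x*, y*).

Setting both brackets to zero gives the nullclines x + 0.54y = 170 and 0.22x + y = 110.
Substituting y = 110 - 0.22x into the first: x(1 - 0.54·0.22) = 170 - 0.54·110.
So x* = 111/0.881 = 126, and then y* = 110 - 0.22·126 = 82.4.

x* ≈ 126, y* ≈ 82.4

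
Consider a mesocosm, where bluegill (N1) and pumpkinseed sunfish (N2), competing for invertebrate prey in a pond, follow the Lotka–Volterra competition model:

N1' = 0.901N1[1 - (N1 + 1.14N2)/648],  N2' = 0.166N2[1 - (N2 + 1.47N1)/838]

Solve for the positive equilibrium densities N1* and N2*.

Setting both brackets to zero gives the nullclines N1 + 1.14N2 = 648 and 1.47N1 + N2 = 838.
Substituting N2 = 838 - 1.47N1 into the first: N1(1 - 1.14·1.47) = 648 - 1.14·838.
So N1* = -307/-0.676 = 455, and then N2* = 838 - 1.47·455 = 170.

N1* ≈ 455, N2* ≈ 170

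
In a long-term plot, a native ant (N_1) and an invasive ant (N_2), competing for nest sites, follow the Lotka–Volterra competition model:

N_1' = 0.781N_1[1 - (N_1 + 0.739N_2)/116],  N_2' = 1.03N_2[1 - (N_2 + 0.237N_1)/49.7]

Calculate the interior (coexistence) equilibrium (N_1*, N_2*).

N_1* ≈ 96.1, N_2* ≈ 26.9

Setting both brackets to zero gives the nullclines N_1 + 0.739N_2 = 116 and 0.237N_1 + N_2 = 49.7.
Substituting N_2 = 49.7 - 0.237N_1 into the first: N_1(1 - 0.739·0.237) = 116 - 0.739·49.7.
So N_1* = 79.3/0.825 = 96.1, and then N_2* = 49.7 - 0.237·96.1 = 26.9.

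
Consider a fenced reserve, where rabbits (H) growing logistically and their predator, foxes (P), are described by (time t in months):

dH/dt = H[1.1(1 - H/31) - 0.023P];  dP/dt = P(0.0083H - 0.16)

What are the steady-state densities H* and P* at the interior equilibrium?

H* ≈ 19.3, P* ≈ 18.1

From dP/dt = 0 with P > 0: 0.0083H* = 0.16, so H* = 19.3.
Substitute into dH/dt = 0: 1.1(1 - 19.3/31) = 0.023P*.
The bracket is 0.378, giving P* = 0.416/0.023 = 18.1.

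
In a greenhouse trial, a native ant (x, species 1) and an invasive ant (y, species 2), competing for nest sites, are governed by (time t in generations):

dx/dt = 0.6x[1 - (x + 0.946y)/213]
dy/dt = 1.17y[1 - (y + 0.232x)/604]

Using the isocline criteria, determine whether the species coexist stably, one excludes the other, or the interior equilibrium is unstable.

species 2 excludes species 1

Compare the nullcline intercepts: K1/α12 = 213/0.946 = 225 < K2 = 604; K2/α21 = 604/0.232 = 2600 > K1 = 213.
Since the inequalities point opposite ways, species 2 can invade but species 1 cannot.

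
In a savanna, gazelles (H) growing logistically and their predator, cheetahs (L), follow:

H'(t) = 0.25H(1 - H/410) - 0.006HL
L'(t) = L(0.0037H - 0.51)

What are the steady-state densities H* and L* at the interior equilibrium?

From dL/dt = 0 with L > 0: 0.0037H* = 0.51, so H* = 138.
Substitute into dH/dt = 0: 0.25(1 - 138/410) = 0.006L*.
The bracket is 0.664, giving L* = 0.166/0.006 = 27.7.

H* ≈ 138, L* ≈ 27.7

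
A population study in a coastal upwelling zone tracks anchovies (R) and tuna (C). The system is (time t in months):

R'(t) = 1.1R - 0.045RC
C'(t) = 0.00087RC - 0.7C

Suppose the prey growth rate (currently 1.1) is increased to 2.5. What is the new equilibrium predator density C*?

At the interior fixed point, setting dR/dt = 0 with R > 0 fixes C* = (prey growth rate)/(RC coefficient) — independent of the other coefficients.
With the change, C* = 2.5/0.045 = 55.6; it rises from 24.4.

C* ≈ 55.6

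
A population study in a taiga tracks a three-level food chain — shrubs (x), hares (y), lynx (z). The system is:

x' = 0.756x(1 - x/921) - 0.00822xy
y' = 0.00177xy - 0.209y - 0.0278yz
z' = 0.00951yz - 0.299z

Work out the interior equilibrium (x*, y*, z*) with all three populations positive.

x* ≈ 606, y* ≈ 31.4, z* ≈ 31.1

From dz/dt = 0: 0.00951y* = 0.299, so y* = 31.4.
From dx/dt = 0: 0.756(1 - x*/921) = 0.00822·31.4, giving x* = 921·(1 - 0.342) = 606.
From dy/dt = 0: 0.00177·606 - 0.209 = 0.0278z*, so z* = 0.864/0.0278 = 31.1.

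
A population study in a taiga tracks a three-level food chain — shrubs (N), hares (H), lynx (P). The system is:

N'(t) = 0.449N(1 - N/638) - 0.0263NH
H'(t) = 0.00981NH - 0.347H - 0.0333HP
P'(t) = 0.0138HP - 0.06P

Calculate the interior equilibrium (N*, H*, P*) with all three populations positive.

N* ≈ 476, H* ≈ 4.35, P* ≈ 130

From dP/dt = 0: 0.0138H* = 0.06, so H* = 4.35.
From dN/dt = 0: 0.449(1 - N*/638) = 0.0263·4.35, giving N* = 638·(1 - 0.255) = 476.
From dH/dt = 0: 0.00981·476 - 0.347 = 0.0333P*, so P* = 4.32/0.0333 = 130.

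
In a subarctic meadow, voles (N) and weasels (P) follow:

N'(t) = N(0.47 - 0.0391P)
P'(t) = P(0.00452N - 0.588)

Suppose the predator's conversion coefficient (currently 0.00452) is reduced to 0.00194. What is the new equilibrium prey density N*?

At the interior fixed point, setting dP/dt = 0 with P > 0 fixes N* = (predator death rate)/(NP coefficient) — independent of the other coefficients.
With the change, N* = 0.588/0.00194 = 303; it rises from 130.

N* ≈ 303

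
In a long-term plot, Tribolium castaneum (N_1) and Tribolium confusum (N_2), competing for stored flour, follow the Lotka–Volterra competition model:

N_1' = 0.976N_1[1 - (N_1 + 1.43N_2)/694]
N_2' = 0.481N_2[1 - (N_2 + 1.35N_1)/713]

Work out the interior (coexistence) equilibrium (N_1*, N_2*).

Setting both brackets to zero gives the nullclines N_1 + 1.43N_2 = 694 and 1.35N_1 + N_2 = 713.
Substituting N_2 = 713 - 1.35N_1 into the first: N_1(1 - 1.43·1.35) = 694 - 1.43·713.
So N_1* = -326/-0.931 = 350, and then N_2* = 713 - 1.35·350 = 241.

N_1* ≈ 350, N_2* ≈ 241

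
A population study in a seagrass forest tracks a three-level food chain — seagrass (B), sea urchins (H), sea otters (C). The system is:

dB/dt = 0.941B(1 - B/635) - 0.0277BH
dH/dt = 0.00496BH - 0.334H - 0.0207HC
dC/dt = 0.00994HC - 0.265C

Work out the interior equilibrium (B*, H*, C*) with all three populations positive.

B* ≈ 137, H* ≈ 26.7, C* ≈ 16.6

From dC/dt = 0: 0.00994H* = 0.265, so H* = 26.7.
From dB/dt = 0: 0.941(1 - B*/635) = 0.0277·26.7, giving B* = 635·(1 - 0.785) = 137.
From dH/dt = 0: 0.00496·137 - 0.334 = 0.0207C*, so C* = 0.344/0.0207 = 16.6.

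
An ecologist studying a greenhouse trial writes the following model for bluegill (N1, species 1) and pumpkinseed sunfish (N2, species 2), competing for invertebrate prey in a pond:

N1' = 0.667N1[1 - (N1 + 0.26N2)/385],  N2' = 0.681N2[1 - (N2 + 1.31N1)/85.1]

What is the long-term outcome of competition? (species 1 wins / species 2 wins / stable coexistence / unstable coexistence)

Compare the nullcline intercepts: K1/α12 = 385/0.26 = 1480 > K2 = 85.1; K2/α21 = 85.1/1.31 = 65 < K1 = 385.
Since the inequalities point opposite ways, species 1 can invade but species 2 cannot.

species 1 excludes species 2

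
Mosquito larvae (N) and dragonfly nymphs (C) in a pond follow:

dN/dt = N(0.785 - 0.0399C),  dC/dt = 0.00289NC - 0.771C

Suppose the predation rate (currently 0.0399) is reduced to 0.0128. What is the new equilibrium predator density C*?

At the interior fixed point, setting dN/dt = 0 with N > 0 fixes C* = (prey growth rate)/(NC coefficient) — independent of the other coefficients.
With the change, C* = 0.785/0.0128 = 61.3; it rises from 19.7.

C* ≈ 61.3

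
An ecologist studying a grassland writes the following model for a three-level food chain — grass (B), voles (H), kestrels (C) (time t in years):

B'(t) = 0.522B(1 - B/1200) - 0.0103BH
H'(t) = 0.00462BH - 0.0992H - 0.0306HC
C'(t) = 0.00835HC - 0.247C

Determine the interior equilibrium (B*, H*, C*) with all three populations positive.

B* ≈ 500, H* ≈ 29.6, C* ≈ 72.2

From dC/dt = 0: 0.00835H* = 0.247, so H* = 29.6.
From dB/dt = 0: 0.522(1 - B*/1200) = 0.0103·29.6, giving B* = 1200·(1 - 0.584) = 500.
From dH/dt = 0: 0.00462·500 - 0.0992 = 0.0306C*, so C* = 2.21/0.0306 = 72.2.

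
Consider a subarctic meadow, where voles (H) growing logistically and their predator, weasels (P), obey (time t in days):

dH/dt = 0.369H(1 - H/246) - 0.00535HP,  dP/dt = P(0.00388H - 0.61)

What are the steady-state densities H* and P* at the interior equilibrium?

From dP/dt = 0 with P > 0: 0.00388H* = 0.61, so H* = 157.
Substitute into dH/dt = 0: 0.369(1 - 157/246) = 0.00535P*.
The bracket is 0.361, giving P* = 0.133/0.00535 = 24.9.

H* ≈ 157, P* ≈ 24.9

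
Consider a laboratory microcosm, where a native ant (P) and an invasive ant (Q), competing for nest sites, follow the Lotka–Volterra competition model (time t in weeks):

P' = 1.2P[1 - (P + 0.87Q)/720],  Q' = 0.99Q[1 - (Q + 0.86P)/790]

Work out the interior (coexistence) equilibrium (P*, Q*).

Setting both brackets to zero gives the nullclines P + 0.87Q = 720 and 0.86P + Q = 790.
Substituting Q = 790 - 0.86P into the first: P(1 - 0.87·0.86) = 720 - 0.87·790.
So P* = 32.7/0.252 = 130, and then Q* = 790 - 0.86·130 = 678.

P* ≈ 130, Q* ≈ 678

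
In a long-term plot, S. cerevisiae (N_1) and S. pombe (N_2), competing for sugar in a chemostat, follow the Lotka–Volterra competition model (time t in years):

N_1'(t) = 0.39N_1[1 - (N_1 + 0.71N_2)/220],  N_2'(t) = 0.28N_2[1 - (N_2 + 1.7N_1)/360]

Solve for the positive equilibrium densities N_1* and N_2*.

Setting both brackets to zero gives the nullclines N_1 + 0.71N_2 = 220 and 1.7N_1 + N_2 = 360.
Substituting N_2 = 360 - 1.7N_1 into the first: N_1(1 - 0.71·1.7) = 220 - 0.71·360.
So N_1* = -35.6/-0.207 = 172, and then N_2* = 360 - 1.7·172 = 67.6.

N_1* ≈ 172, N_2* ≈ 67.6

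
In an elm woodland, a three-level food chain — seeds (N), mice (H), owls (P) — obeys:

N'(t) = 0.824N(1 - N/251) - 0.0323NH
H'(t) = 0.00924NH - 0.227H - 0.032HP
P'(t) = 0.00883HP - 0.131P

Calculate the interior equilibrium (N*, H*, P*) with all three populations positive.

N* ≈ 105, H* ≈ 14.8, P* ≈ 23.2

From dP/dt = 0: 0.00883H* = 0.131, so H* = 14.8.
From dN/dt = 0: 0.824(1 - N*/251) = 0.0323·14.8, giving N* = 251·(1 - 0.582) = 105.
From dH/dt = 0: 0.00924·105 - 0.227 = 0.032P*, so P* = 0.743/0.032 = 23.2.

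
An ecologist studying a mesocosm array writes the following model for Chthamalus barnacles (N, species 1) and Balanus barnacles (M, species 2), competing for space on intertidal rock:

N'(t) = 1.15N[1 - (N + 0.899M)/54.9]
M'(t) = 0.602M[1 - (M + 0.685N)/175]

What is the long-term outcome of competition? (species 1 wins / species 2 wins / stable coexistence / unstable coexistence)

species 2 excludes species 1

Compare the nullcline intercepts: K1/α12 = 54.9/0.899 = 61.1 < K2 = 175; K2/α21 = 175/0.685 = 255 > K1 = 54.9.
Since the inequalities point opposite ways, species 2 can invade but species 1 cannot.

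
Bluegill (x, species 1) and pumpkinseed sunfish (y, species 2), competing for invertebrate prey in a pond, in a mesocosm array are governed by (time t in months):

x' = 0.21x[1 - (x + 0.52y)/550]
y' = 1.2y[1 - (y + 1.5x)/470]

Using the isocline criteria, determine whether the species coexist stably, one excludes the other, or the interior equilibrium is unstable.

species 1 excludes species 2

Compare the nullcline intercepts: K1/α12 = 550/0.52 = 1060 > K2 = 470; K2/α21 = 470/1.5 = 313 < K1 = 550.
Since the inequalities point opposite ways, species 1 can invade but species 2 cannot.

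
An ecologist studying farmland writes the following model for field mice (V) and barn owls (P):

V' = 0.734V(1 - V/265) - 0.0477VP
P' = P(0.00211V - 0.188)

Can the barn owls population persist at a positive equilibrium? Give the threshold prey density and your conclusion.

The predator equation gives dP/dt > 0 only when V > 0.188/0.00211 = 89.1.
Without the predator, V → K = 265. Since 265 > 89.1, the predator can invade and persist.

Threshold V = 89.1; K > 89.1, so yes, the predator persists.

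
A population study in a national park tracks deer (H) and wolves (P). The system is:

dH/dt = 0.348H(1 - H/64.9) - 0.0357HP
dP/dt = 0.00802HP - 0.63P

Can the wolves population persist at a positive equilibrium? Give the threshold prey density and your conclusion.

The predator equation gives dP/dt > 0 only when H > 0.63/0.00802 = 78.6.
Without the predator, H → K = 64.9. Since 64.9 < 78.6, the predator cannot invade.

Threshold H = 78.6; K < 78.6, so no, the predator goes extinct.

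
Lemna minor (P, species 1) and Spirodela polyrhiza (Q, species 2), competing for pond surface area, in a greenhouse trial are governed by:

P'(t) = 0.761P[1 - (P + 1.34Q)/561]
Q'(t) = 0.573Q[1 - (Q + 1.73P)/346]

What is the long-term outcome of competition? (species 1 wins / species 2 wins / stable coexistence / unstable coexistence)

species 1 excludes species 2

Compare the nullcline intercepts: K1/α12 = 561/1.34 = 419 > K2 = 346; K2/α21 = 346/1.73 = 200 < K1 = 561.
Since the inequalities point opposite ways, species 1 can invade but species 2 cannot.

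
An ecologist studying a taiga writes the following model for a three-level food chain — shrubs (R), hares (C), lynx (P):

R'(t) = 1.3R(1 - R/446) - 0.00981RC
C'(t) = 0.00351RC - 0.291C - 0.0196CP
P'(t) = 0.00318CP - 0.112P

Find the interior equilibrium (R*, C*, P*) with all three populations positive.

From dP/dt = 0: 0.00318C* = 0.112, so C* = 35.2.
From dR/dt = 0: 1.3(1 - R*/446) = 0.00981·35.2, giving R* = 446·(1 - 0.266) = 327.
From dC/dt = 0: 0.00351·327 - 0.291 = 0.0196P*, so P* = 0.858/0.0196 = 43.8.

R* ≈ 327, C* ≈ 35.2, P* ≈ 43.8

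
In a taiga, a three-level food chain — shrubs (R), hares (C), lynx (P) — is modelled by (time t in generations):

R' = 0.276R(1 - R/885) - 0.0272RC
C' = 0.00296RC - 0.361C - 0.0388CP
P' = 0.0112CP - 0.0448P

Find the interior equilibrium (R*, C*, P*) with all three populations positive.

From dP/dt = 0: 0.0112C* = 0.0448, so C* = 4.
From dR/dt = 0: 0.276(1 - R*/885) = 0.0272·4, giving R* = 885·(1 - 0.394) = 536.
From dC/dt = 0: 0.00296·536 - 0.361 = 0.0388P*, so P* = 1.23/0.0388 = 31.6.

R* ≈ 536, C* ≈ 4, P* ≈ 31.6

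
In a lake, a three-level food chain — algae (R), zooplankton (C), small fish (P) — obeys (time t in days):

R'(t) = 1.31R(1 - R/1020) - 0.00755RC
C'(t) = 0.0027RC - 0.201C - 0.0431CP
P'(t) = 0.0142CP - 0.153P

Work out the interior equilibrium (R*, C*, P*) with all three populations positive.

R* ≈ 957, C* ≈ 10.8, P* ≈ 55.3

From dP/dt = 0: 0.0142C* = 0.153, so C* = 10.8.
From dR/dt = 0: 1.31(1 - R*/1020) = 0.00755·10.8, giving R* = 1020·(1 - 0.0621) = 957.
From dC/dt = 0: 0.0027·957 - 0.201 = 0.0431P*, so P* = 2.38/0.0431 = 55.3.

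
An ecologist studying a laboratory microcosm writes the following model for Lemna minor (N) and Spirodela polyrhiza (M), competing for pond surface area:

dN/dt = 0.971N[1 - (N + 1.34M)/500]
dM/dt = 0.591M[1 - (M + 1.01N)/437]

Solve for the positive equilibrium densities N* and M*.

Setting both brackets to zero gives the nullclines N + 1.34M = 500 and 1.01N + M = 437.
Substituting M = 437 - 1.01N into the first: N(1 - 1.34·1.01) = 500 - 1.34·437.
So N* = -85.6/-0.353 = 242, and then M* = 437 - 1.01·242 = 192.

N* ≈ 242, M* ≈ 192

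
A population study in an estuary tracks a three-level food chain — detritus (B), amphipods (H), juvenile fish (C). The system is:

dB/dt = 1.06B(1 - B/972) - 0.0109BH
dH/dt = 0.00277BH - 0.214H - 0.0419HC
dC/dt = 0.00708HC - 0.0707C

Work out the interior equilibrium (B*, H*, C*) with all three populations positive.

B* ≈ 872, H* ≈ 9.99, C* ≈ 52.6

From dC/dt = 0: 0.00708H* = 0.0707, so H* = 9.99.
From dB/dt = 0: 1.06(1 - B*/972) = 0.0109·9.99, giving B* = 972·(1 - 0.103) = 872.
From dH/dt = 0: 0.00277·872 - 0.214 = 0.0419C*, so C* = 2.2/0.0419 = 52.6.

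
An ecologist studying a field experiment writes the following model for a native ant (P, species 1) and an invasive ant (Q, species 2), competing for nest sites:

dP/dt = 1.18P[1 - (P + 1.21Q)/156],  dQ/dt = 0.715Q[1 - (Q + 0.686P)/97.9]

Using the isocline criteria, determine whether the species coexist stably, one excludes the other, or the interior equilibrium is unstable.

species 1 excludes species 2

Compare the nullcline intercepts: K1/α12 = 156/1.21 = 129 > K2 = 97.9; K2/α21 = 97.9/0.686 = 143 < K1 = 156.
Since the inequalities point opposite ways, species 1 can invade but species 2 cannot.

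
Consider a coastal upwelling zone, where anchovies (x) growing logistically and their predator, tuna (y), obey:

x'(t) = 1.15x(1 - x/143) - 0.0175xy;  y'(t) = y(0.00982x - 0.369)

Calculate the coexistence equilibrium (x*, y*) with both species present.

From dy/dt = 0 with y > 0: 0.00982x* = 0.369, so x* = 37.6.
Substitute into dx/dt = 0: 1.15(1 - 37.6/143) = 0.0175y*.
The bracket is 0.737, giving y* = 0.848/0.0175 = 48.4.

x* ≈ 37.6, y* ≈ 48.4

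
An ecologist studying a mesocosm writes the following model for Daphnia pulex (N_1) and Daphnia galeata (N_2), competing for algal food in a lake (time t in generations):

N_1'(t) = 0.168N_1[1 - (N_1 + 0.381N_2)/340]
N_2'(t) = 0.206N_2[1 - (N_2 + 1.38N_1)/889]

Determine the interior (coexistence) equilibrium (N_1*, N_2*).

N_1* ≈ 2.72, N_2* ≈ 885

Setting both brackets to zero gives the nullclines N_1 + 0.381N_2 = 340 and 1.38N_1 + N_2 = 889.
Substituting N_2 = 889 - 1.38N_1 into the first: N_1(1 - 0.381·1.38) = 340 - 0.381·889.
So N_1* = 1.29/0.474 = 2.72, and then N_2* = 889 - 1.38·2.72 = 885.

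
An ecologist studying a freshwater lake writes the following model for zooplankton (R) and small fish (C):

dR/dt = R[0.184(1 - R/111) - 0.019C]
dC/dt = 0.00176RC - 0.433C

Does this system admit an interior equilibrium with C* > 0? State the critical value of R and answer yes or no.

The predator equation gives dC/dt > 0 only when R > 0.433/0.00176 = 246.
Without the predator, R → K = 111. Since 111 < 246, the predator cannot invade.

Threshold R = 246; K < 246, so no, the predator goes extinct.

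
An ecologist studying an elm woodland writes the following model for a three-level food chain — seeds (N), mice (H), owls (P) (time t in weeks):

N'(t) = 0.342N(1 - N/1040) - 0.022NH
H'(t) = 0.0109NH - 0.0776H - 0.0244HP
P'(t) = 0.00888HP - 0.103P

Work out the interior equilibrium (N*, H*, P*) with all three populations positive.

From dP/dt = 0: 0.00888H* = 0.103, so H* = 11.6.
From dN/dt = 0: 0.342(1 - N*/1040) = 0.022·11.6, giving N* = 1040·(1 - 0.746) = 264.
From dH/dt = 0: 0.0109·264 - 0.0776 = 0.0244P*, so P* = 2.8/0.0244 = 115.

N* ≈ 264, H* ≈ 11.6, P* ≈ 115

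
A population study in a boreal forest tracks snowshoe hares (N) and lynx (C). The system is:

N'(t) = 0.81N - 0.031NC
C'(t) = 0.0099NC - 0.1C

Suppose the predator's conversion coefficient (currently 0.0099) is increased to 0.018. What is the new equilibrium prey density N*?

At the interior fixed point, setting dC/dt = 0 with C > 0 fixes N* = (predator death rate)/(NC coefficient) — independent of the other coefficients.
With the change, N* = 0.1/0.018 = 5.56; it falls from 10.1.

N* ≈ 5.56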